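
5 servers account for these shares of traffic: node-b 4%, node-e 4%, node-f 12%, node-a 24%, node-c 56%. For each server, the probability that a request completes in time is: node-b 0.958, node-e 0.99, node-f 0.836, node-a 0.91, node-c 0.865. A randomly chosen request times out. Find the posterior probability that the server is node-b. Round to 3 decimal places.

Taking complements, P(timeout | each) = node-b 0.042, node-e 0.01, node-f 0.164, node-a 0.09, node-c 0.135.
Unnormalized posteriors (prior × likelihood):
  node-b: 0.04 × 0.042 = 0.00168
  node-e: 0.04 × 0.01 = 0.0004
  node-f: 0.12 × 0.164 = 0.01968
  node-a: 0.24 × 0.09 = 0.0216
  node-c: 0.56 × 0.135 = 0.0756
Total = 0.11896.
P(node-b | evidence) = 0.00168 / 0.11896 ≈ 0.014.

0.014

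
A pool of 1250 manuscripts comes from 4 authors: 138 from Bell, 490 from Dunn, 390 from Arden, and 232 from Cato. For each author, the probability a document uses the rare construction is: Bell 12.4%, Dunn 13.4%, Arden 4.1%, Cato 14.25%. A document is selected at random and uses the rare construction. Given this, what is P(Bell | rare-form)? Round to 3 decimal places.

Prior × likelihood for each hypothesis:
  Bell: 0.1104 × 0.124 = 0.0136896
  Dunn: 0.392 × 0.134 = 0.052528
  Arden: 0.312 × 0.041 = 0.012792
  Cato: 0.1856 × 0.1425 = 0.026448
Total = 0.1054576.
P(Bell | evidence) = 0.0136896 / 0.1054576 ≈ 0.130.

0.130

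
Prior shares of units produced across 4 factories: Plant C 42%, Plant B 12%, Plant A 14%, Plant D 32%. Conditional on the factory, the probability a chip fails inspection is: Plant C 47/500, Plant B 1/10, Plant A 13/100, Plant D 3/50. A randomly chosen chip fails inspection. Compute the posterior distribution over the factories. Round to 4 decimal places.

Plant C 0.4442, Plant B 0.1350, Plant A 0.2048, Plant D 0.2160

By Bayes' rule, posterior ∝ prior × likelihood:
  Plant C: 0.42 × 0.094 = 0.03948
  Plant B: 0.12 × 0.1 = 0.012
  Plant A: 0.14 × 0.13 = 0.0182
  Plant D: 0.32 × 0.06 = 0.0192
Sum = 0.08888.
P(Plant C | nonconforming) = 0.03948/0.08888 ≈ 0.4442
P(Plant B | nonconforming) = 0.012/0.08888 ≈ 0.1350
P(Plant A | nonconforming) = 0.0182/0.08888 ≈ 0.2048
P(Plant D | nonconforming) = 0.0192/0.08888 ≈ 0.2160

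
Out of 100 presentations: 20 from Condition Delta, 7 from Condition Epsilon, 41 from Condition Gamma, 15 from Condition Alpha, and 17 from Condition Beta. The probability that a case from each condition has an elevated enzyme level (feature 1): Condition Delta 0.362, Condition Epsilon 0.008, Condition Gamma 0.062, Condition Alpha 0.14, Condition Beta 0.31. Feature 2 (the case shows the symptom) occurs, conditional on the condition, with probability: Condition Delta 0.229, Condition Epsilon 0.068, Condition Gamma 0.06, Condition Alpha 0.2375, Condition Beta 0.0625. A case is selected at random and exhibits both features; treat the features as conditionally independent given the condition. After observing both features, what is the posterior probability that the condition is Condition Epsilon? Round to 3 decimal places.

0.001

Compute prior × likelihood for every hypothesis:
  Condition Delta: 0.2 × 0.362 × 0.229 = 0.0165796
  Condition Epsilon: 0.07 × 0.008 × 0.068 = 0.00003808
  Condition Gamma: 0.41 × 0.062 × 0.06 = 0.0015252
  Condition Alpha: 0.15 × 0.14 × 0.2375 = 0.0049875
  Condition Beta: 0.17 × 0.31 × 0.0625 = 0.00329375
Normalizing constant = 0.02642413.
P(Condition Epsilon | evidence) = 0.00003808 / 0.02642413 ≈ 0.001.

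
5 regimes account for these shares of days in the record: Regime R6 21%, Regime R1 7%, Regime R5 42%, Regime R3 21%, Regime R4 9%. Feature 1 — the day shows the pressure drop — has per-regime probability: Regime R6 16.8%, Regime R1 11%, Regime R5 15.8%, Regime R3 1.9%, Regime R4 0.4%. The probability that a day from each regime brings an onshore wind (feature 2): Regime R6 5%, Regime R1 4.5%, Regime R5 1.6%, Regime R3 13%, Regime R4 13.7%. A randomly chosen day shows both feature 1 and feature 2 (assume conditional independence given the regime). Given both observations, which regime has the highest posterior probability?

Regime R6

By Bayes' rule, posterior ∝ prior × likelihood:
  Regime R6: 0.21 × 0.168 × 0.05 = 0.001764
  Regime R1: 0.07 × 0.11 × 0.045 = 0.0003465
  Regime R5: 0.42 × 0.158 × 0.016 = 0.00106176
  Regime R3: 0.21 × 0.019 × 0.13 = 0.0005187
  Regime R4: 0.09 × 0.004 × 0.137 = 0.00004932
Sum = 0.00374028.
Largest term belongs to Regime R6, so Regime R6 is most probable.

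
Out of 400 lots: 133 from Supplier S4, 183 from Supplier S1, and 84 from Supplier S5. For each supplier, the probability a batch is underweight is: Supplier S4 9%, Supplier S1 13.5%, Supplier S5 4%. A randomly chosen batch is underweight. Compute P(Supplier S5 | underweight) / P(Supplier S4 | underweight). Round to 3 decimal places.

0.281

Prior × likelihood for each hypothesis:
  Supplier S4: 0.3325 × 0.09 = 0.029925
  Supplier S1: 0.4575 × 0.135 = 0.0617625
  Supplier S5: 0.21 × 0.04 = 0.0084
Total = 0.1000875.
The ratio is 0.0084 / 0.029925 (the normalizer cancels) = 0.281.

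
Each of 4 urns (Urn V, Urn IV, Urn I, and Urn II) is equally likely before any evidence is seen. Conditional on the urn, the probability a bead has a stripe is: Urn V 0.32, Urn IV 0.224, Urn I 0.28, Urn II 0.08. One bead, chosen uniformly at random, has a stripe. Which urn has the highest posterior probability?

Urn V

Since the prior is uniform, the posterior is proportional to the likelihood:
  Urn V: 0.32
  Urn IV: 0.224
  Urn I: 0.28
  Urn II: 0.08
Sum = 0.904.
Largest term belongs to Urn V, so Urn V is most probable.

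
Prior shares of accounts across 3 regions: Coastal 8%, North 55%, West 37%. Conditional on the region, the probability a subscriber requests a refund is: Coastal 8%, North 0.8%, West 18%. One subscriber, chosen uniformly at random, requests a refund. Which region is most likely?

By Bayes' rule, posterior ∝ prior × likelihood:
  Coastal: 0.08 × 0.08 = 0.0064
  North: 0.55 × 0.008 = 0.0044
  West: 0.37 × 0.18 = 0.0666
Total = 0.0774.
Largest term belongs to West, so West is most probable.

West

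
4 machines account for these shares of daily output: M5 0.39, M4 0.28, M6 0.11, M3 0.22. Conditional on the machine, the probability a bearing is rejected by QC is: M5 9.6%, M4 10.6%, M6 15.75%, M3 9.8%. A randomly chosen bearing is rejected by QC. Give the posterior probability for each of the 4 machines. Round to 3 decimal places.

M5 0.353, M4 0.280, M6 0.163, M3 0.203

Unnormalized posteriors (prior × likelihood):
  M5: 0.39 × 0.096 = 0.03744
  M4: 0.28 × 0.106 = 0.02968
  M6: 0.11 × 0.1575 = 0.017325
  M3: 0.22 × 0.098 = 0.02156
Normalizing constant = 0.106005.
P(M5 | rejected) = 0.03744/0.106005 ≈ 0.353
P(M4 | rejected) = 0.02968/0.106005 ≈ 0.280
P(M6 | rejected) = 0.017325/0.106005 ≈ 0.163
P(M3 | rejected) = 0.02156/0.106005 ≈ 0.203
(Check: 0.353+0.280+0.163+0.203 = 0.999.)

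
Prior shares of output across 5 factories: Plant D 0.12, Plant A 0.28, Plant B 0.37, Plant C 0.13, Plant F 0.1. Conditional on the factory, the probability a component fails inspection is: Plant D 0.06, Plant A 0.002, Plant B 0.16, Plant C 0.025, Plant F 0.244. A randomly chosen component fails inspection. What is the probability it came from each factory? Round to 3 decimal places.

Unnormalized posteriors (prior × likelihood):
  Plant D: 0.12 × 0.06 = 0.0072
  Plant A: 0.28 × 0.002 = 0.00056
  Plant B: 0.37 × 0.16 = 0.0592
  Plant C: 0.13 × 0.025 = 0.00325
  Plant F: 0.1 × 0.244 = 0.0244
Total = 0.09461.
P(Plant D | nonconforming) = 0.0072/0.09461 ≈ 0.076
P(Plant A | nonconforming) = 0.00056/0.09461 ≈ 0.006
P(Plant B | nonconforming) = 0.0592/0.09461 ≈ 0.626
P(Plant C | nonconforming) = 0.00325/0.09461 ≈ 0.034
P(Plant F | nonconforming) = 0.0244/0.09461 ≈ 0.258

Plant D 0.076, Plant A 0.006, Plant B 0.626, Plant C 0.034, Plant F 0.258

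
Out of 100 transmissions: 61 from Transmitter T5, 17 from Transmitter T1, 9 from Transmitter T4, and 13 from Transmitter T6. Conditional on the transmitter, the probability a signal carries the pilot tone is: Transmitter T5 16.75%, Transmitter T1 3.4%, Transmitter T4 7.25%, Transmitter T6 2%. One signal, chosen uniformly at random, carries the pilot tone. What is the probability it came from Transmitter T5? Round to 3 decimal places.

0.873

Compute prior × likelihood for every hypothesis:
  Transmitter T5: 0.61 × 0.1675 = 0.102175
  Transmitter T1: 0.17 × 0.034 = 0.00578
  Transmitter T4: 0.09 × 0.0725 = 0.006525
  Transmitter T6: 0.13 × 0.02 = 0.0026
Sum = 0.11708.
P(Transmitter T5 | evidence) = 0.102175 / 0.11708 ≈ 0.873.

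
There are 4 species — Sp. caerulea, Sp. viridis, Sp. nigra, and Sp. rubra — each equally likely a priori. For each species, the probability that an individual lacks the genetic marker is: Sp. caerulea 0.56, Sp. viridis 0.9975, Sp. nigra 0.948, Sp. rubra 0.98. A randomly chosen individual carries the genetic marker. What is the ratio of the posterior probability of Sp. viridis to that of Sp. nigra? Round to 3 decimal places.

Taking complements, P(marker | each) = Sp. caerulea 0.44, Sp. viridis 0.0025, Sp. nigra 0.052, Sp. rubra 0.02.
With a uniform prior (1/4 each), posterior ∝ likelihood:
  Sp. caerulea: 0.44
  Sp. viridis: 0.0025
  Sp. nigra: 0.052
  Sp. rubra: 0.02
Sum = 0.5145.
The ratio is 0.0025 / 0.052 (the normalizer cancels) = 0.048.

0.048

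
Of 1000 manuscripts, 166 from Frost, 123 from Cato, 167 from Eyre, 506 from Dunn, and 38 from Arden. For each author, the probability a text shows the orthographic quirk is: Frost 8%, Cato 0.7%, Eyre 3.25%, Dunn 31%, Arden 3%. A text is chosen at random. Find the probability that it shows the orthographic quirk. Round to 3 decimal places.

0.178

Compute prior × likelihood for every hypothesis:
  Frost: 0.166 × 0.08 = 0.01328
  Cato: 0.123 × 0.007 = 0.000861
  Eyre: 0.167 × 0.0325 = 0.0054275
  Dunn: 0.506 × 0.31 = 0.15686
  Arden: 0.038 × 0.03 = 0.00114
P(quirk) = 0.01328 + 0.000861 + 0.0054275 + 0.15686 + 0.00114 = 0.1775685 → 0.178.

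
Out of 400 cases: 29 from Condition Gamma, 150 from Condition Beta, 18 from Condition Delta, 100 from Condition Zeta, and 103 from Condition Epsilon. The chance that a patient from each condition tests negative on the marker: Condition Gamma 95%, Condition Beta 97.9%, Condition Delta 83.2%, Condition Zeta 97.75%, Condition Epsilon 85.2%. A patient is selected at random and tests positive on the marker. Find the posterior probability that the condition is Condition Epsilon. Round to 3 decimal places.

Taking complements, P(marker-positive | each) = Condition Gamma 0.05, Condition Beta 0.021, Condition Delta 0.168, Condition Zeta 0.0225, Condition Epsilon 0.148.
Unnormalized posteriors (prior × likelihood):
  Condition Gamma: 0.0725 × 0.05 = 0.003625
  Condition Beta: 0.375 × 0.021 = 0.007875
  Condition Delta: 0.045 × 0.168 = 0.00756
  Condition Zeta: 0.25 × 0.0225 = 0.005625
  Condition Epsilon: 0.2575 × 0.148 = 0.03811
Total = 0.062795.
P(Condition Epsilon | evidence) = 0.03811 / 0.062795 ≈ 0.607.

0.607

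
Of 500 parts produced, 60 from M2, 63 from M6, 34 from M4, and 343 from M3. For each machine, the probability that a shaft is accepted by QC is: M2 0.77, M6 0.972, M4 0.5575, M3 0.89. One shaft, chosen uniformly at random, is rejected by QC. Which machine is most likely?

Taking complements, P(rejected | each) = M2 0.23, M6 0.028, M4 0.4425, M3 0.11.
By Bayes' rule, posterior ∝ prior × likelihood:
  M2: 0.12 × 0.23 = 0.0276
  M6: 0.126 × 0.028 = 0.003528
  M4: 0.068 × 0.4425 = 0.03009
  M3: 0.686 × 0.11 = 0.07546
Total = 0.136678.
Largest term belongs to M3, so M3 is most probable.

M3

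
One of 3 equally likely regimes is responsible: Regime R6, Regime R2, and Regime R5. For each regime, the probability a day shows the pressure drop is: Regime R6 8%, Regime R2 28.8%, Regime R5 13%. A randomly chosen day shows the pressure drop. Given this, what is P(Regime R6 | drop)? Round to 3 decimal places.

0.161

With a uniform prior (1/3 each), posterior ∝ likelihood:
  Regime R6: 0.08
  Regime R2: 0.288
  Regime R5: 0.13
Sum = 0.498.
P(Regime R6 | evidence) = 0.08 / 0.498 ≈ 0.161.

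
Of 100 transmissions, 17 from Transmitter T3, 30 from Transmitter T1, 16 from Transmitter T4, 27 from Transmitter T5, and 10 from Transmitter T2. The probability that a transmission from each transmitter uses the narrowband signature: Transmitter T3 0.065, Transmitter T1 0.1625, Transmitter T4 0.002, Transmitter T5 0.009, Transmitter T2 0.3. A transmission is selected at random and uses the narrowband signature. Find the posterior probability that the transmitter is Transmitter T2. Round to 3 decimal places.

Prior × likelihood for each hypothesis:
  Transmitter T3: 0.17 × 0.065 = 0.01105
  Transmitter T1: 0.3 × 0.1625 = 0.04875
  Transmitter T4: 0.16 × 0.002 = 0.00032
  Transmitter T5: 0.27 × 0.009 = 0.00243
  Transmitter T2: 0.1 × 0.3 = 0.03
Total = 0.09255.
P(Transmitter T2 | evidence) = 0.03 / 0.09255 ≈ 0.324.

0.324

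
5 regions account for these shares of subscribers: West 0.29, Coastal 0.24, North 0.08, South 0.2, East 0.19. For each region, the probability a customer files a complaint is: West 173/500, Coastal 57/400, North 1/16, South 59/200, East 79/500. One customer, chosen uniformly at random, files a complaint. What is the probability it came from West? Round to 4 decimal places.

By Bayes' rule, posterior ∝ prior × likelihood:
  West: 0.29 × 0.346 = 0.10034
  Coastal: 0.24 × 0.1425 = 0.0342
  North: 0.08 × 0.0625 = 0.005
  South: 0.2 × 0.295 = 0.059
  East: 0.19 × 0.158 = 0.03002
Normalizing constant = 0.22856.
P(West | evidence) = 0.10034 / 0.22856 ≈ 0.4390.

0.4390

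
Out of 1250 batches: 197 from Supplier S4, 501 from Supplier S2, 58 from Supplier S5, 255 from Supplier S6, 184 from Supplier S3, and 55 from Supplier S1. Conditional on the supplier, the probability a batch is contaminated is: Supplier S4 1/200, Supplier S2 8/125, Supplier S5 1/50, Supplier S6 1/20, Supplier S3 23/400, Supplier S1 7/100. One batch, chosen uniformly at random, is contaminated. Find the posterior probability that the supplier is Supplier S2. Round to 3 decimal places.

Unnormalized posteriors (prior × likelihood):
  Supplier S4: 0.1576 × 0.005 = 0.000788
  Supplier S2: 0.4008 × 0.064 = 0.0256512
  Supplier S5: 0.0464 × 0.02 = 0.000928
  Supplier S6: 0.204 × 0.05 = 0.0102
  Supplier S3: 0.1472 × 0.0575 = 0.008464
  Supplier S1: 0.044 × 0.07 = 0.00308
Total = 0.0491112.
P(Supplier S2 | evidence) = 0.0256512 / 0.0491112 ≈ 0.522.

0.522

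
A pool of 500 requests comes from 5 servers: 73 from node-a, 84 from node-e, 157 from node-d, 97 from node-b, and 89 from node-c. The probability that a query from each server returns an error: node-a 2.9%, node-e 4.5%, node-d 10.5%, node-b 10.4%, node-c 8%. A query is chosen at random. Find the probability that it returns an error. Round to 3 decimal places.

0.079

Compute prior × likelihood for every hypothesis:
  node-a: 0.146 × 0.029 = 0.004234
  node-e: 0.168 × 0.045 = 0.00756
  node-d: 0.314 × 0.105 = 0.03297
  node-b: 0.194 × 0.104 = 0.020176
  node-c: 0.178 × 0.08 = 0.01424
P(error) = 0.004234 + 0.00756 + 0.03297 + 0.020176 + 0.01424 = 0.07918 → 0.079.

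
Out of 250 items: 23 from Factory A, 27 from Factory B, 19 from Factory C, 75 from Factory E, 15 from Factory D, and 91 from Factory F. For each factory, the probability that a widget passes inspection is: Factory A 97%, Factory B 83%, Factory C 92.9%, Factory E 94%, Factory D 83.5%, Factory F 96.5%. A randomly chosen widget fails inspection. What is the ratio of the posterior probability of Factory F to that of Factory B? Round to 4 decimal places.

Taking complements, P(nonconforming | each) = Factory A 0.03, Factory B 0.17, Factory C 0.071, Factory E 0.06, Factory D 0.165, Factory F 0.035.
Compute prior × likelihood for every hypothesis:
  Factory A: 0.092 × 0.03 = 0.00276
  Factory B: 0.108 × 0.17 = 0.01836
  Factory C: 0.076 × 0.071 = 0.005396
  Factory E: 0.3 × 0.06 = 0.018
  Factory D: 0.06 × 0.165 = 0.0099
  Factory F: 0.364 × 0.035 = 0.01274
Total = 0.067156.
The ratio is 0.01274 / 0.01836 (the normalizer cancels) = 0.6939.

0.6939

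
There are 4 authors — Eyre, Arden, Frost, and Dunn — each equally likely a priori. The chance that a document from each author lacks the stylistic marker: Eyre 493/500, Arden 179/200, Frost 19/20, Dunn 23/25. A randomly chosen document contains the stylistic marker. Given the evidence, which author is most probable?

Taking complements, P(marker | each) = Eyre 0.014, Arden 0.105, Frost 0.05, Dunn 0.08.
Since the prior is uniform, the posterior is proportional to the likelihood:
  Eyre: 0.014
  Arden: 0.105
  Frost: 0.05
  Dunn: 0.08
Normalizing constant = 0.249.
Largest term belongs to Arden, so Arden is most probable.

Arden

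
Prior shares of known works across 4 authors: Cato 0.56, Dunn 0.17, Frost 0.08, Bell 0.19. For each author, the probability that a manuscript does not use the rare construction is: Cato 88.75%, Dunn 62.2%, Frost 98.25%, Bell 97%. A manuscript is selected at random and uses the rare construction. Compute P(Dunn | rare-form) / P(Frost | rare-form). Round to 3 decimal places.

Taking complements, P(rare-form | each) = Cato 0.1125, Dunn 0.378, Frost 0.0175, Bell 0.03.
Compute prior × likelihood for every hypothesis:
  Cato: 0.56 × 0.1125 = 0.063
  Dunn: 0.17 × 0.378 = 0.06426
  Frost: 0.08 × 0.0175 = 0.0014
  Bell: 0.19 × 0.03 = 0.0057
Total = 0.13436.
The ratio is 0.06426 / 0.0014 (the normalizer cancels) = 45.900.

45.900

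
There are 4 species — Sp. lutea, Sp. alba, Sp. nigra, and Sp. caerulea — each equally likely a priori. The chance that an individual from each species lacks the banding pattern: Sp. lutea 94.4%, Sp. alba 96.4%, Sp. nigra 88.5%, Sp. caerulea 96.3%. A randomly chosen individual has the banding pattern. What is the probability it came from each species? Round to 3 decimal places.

Sp. lutea 0.230, Sp. alba 0.148, Sp. nigra 0.471, Sp. caerulea 0.152

Taking complements, P(banded | each) = Sp. lutea 0.056, Sp. alba 0.036, Sp. nigra 0.115, Sp. caerulea 0.037.
Since the prior is uniform, the posterior is proportional to the likelihood:
  Sp. lutea: 0.056
  Sp. alba: 0.036
  Sp. nigra: 0.115
  Sp. caerulea: 0.037
Normalizing constant = 0.244.
P(Sp. lutea | banded) = 0.056/0.244 ≈ 0.230
P(Sp. alba | banded) = 0.036/0.244 ≈ 0.148
P(Sp. nigra | banded) = 0.115/0.244 ≈ 0.471
P(Sp. caerulea | banded) = 0.037/0.244 ≈ 0.152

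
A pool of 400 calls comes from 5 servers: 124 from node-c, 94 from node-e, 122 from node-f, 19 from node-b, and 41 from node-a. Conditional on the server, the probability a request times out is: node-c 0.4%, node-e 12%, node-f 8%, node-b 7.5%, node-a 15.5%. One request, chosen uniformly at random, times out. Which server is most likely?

node-e

By Bayes' rule, posterior ∝ prior × likelihood:
  node-c: 0.31 × 0.004 = 0.00124
  node-e: 0.235 × 0.12 = 0.0282
  node-f: 0.305 × 0.08 = 0.0244
  node-b: 0.0475 × 0.075 = 0.0035625
  node-a: 0.1025 × 0.155 = 0.0158875
Total = 0.07329.
Largest term belongs to node-e, so node-e is most probable.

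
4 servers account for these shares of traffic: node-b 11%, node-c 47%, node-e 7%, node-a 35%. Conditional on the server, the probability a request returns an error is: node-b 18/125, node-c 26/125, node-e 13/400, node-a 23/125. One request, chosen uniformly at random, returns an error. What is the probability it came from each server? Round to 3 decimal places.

Compute prior × likelihood for every hypothesis:
  node-b: 0.11 × 0.144 = 0.01584
  node-c: 0.47 × 0.208 = 0.09776
  node-e: 0.07 × 0.0325 = 0.002275
  node-a: 0.35 × 0.184 = 0.0644
Total = 0.180275.
P(node-b | error) = 0.01584/0.180275 ≈ 0.088
P(node-c | error) = 0.09776/0.180275 ≈ 0.542
P(node-e | error) = 0.002275/0.180275 ≈ 0.013
P(node-a | error) = 0.0644/0.180275 ≈ 0.357

node-b 0.088, node-c 0.542, node-e 0.013, node-a 0.357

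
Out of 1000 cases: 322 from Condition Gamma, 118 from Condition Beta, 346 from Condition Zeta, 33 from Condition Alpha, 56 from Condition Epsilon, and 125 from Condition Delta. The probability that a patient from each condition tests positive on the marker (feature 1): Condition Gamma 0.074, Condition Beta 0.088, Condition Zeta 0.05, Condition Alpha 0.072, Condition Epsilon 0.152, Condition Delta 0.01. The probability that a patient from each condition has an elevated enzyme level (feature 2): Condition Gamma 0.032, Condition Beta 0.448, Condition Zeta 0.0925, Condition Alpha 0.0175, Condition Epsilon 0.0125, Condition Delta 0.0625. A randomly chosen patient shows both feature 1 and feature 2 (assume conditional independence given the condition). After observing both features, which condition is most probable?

Condition Beta

Compute prior × likelihood for every hypothesis:
  Condition Gamma: 0.322 × 0.074 × 0.032 = 0.000762496
  Condition Beta: 0.118 × 0.088 × 0.448 = 0.004652032
  Condition Zeta: 0.346 × 0.05 × 0.0925 = 0.00160025
  Condition Alpha: 0.033 × 0.072 × 0.0175 = 0.00004158
  Condition Epsilon: 0.056 × 0.152 × 0.0125 = 0.0001064
  Condition Delta: 0.125 × 0.01 × 0.0625 = 0.000078125
Total = 0.007240883.
Largest term belongs to Condition Beta, so Condition Beta is most probable.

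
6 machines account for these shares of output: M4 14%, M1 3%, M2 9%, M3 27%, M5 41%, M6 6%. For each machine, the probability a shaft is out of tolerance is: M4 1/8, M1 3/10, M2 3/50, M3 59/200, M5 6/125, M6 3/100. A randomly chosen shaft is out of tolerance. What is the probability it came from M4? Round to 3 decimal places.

0.132

By Bayes' rule, posterior ∝ prior × likelihood:
  M4: 0.14 × 0.125 = 0.0175
  M1: 0.03 × 0.3 = 0.009
  M2: 0.09 × 0.06 = 0.0054
  M3: 0.27 × 0.295 = 0.07965
  M5: 0.41 × 0.048 = 0.01968
  M6: 0.06 × 0.03 = 0.0018
Sum = 0.13303.
P(M4 | evidence) = 0.0175 / 0.13303 ≈ 0.132.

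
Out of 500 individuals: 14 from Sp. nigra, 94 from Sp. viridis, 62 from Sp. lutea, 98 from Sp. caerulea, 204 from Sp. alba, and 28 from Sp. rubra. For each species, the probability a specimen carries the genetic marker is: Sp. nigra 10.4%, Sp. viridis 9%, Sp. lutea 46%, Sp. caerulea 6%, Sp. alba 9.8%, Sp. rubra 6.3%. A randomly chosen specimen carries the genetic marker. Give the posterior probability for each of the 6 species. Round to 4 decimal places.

Prior × likelihood for each hypothesis:
  Sp. nigra: 0.028 × 0.104 = 0.002912
  Sp. viridis: 0.188 × 0.09 = 0.01692
  Sp. lutea: 0.124 × 0.46 = 0.05704
  Sp. caerulea: 0.196 × 0.06 = 0.01176
  Sp. alba: 0.408 × 0.098 = 0.039984
  Sp. rubra: 0.056 × 0.063 = 0.003528
Normalizing constant = 0.132144.
P(Sp. nigra | marker) = 0.002912/0.132144 ≈ 0.0220
P(Sp. viridis | marker) = 0.01692/0.132144 ≈ 0.1280
P(Sp. lutea | marker) = 0.05704/0.132144 ≈ 0.4317
P(Sp. caerulea | marker) = 0.01176/0.132144 ≈ 0.0890
P(Sp. alba | marker) = 0.039984/0.132144 ≈ 0.3026
P(Sp. rubra | marker) = 0.003528/0.132144 ≈ 0.0267

Sp. nigra 0.0220, Sp. viridis 0.1280, Sp. lutea 0.4317, Sp. caerulea 0.0890, Sp. alba 0.3026, Sp. rubra 0.0267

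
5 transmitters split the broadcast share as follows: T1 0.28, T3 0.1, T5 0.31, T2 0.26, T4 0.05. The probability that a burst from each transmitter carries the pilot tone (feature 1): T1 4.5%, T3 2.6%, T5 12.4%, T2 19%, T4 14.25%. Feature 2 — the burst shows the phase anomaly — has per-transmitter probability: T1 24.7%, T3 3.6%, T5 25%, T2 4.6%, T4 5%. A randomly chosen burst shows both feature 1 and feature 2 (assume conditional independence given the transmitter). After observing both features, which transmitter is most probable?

T5

Unnormalized posteriors (prior × likelihood):
  T1: 0.28 × 0.045 × 0.247 = 0.0031122
  T3: 0.1 × 0.026 × 0.036 = 0.0000936
  T5: 0.31 × 0.124 × 0.25 = 0.00961
  T2: 0.26 × 0.19 × 0.046 = 0.0022724
  T4: 0.05 × 0.1425 × 0.05 = 0.00035625
Sum = 0.01544445.
Largest term belongs to T5, so T5 is most probable.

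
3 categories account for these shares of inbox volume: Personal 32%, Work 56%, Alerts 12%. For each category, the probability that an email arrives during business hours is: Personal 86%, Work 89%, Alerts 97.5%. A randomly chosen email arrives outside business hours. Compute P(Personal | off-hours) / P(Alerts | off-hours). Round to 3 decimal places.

Taking complements, P(off-hours | each) = Personal 0.14, Work 0.11, Alerts 0.025.
Compute prior × likelihood for every hypothesis:
  Personal: 0.32 × 0.14 = 0.0448
  Work: 0.56 × 0.11 = 0.0616
  Alerts: 0.12 × 0.025 = 0.003
Sum = 0.1094.
The ratio is 0.0448 / 0.003 (the normalizer cancels) = 14.933.

14.933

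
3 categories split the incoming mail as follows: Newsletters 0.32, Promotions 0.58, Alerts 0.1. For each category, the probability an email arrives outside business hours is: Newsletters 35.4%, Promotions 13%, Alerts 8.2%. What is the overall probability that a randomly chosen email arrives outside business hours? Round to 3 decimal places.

0.197

By Bayes' rule, posterior ∝ prior × likelihood:
  Newsletters: 0.32 × 0.354 = 0.11328
  Promotions: 0.58 × 0.13 = 0.0754
  Alerts: 0.1 × 0.082 = 0.0082
P(off-hours) = 0.11328 + 0.0754 + 0.0082 = 0.19688 → 0.197.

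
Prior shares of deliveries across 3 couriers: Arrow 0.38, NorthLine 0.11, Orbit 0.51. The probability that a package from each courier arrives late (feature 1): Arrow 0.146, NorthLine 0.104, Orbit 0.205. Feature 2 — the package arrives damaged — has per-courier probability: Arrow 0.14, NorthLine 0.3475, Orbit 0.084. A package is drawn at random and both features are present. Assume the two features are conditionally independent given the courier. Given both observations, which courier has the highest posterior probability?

By Bayes' rule, posterior ∝ prior × likelihood:
  Arrow: 0.38 × 0.146 × 0.14 = 0.0077672
  NorthLine: 0.11 × 0.104 × 0.3475 = 0.0039754
  Orbit: 0.51 × 0.205 × 0.084 = 0.0087822
Total = 0.0205248.
Largest term belongs to Orbit, so Orbit is most probable.

Orbit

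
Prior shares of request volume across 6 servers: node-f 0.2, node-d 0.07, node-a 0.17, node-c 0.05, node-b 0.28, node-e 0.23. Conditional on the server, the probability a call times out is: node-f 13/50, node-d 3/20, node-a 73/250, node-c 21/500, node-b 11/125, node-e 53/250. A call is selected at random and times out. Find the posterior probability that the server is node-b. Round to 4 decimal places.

Compute prior × likelihood for every hypothesis:
  node-f: 0.2 × 0.26 = 0.052
  node-d: 0.07 × 0.15 = 0.0105
  node-a: 0.17 × 0.292 = 0.04964
  node-c: 0.05 × 0.042 = 0.0021
  node-b: 0.28 × 0.088 = 0.02464
  node-e: 0.23 × 0.212 = 0.04876
Total = 0.18764.
P(node-b | evidence) = 0.02464 / 0.18764 ≈ 0.1313.

0.1313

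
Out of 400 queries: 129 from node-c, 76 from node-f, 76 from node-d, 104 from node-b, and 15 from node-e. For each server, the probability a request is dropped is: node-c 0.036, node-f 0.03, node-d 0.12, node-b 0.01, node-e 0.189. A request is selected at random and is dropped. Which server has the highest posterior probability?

Compute prior × likelihood for every hypothesis:
  node-c: 0.3225 × 0.036 = 0.01161
  node-f: 0.19 × 0.03 = 0.0057
  node-d: 0.19 × 0.12 = 0.0228
  node-b: 0.26 × 0.01 = 0.0026
  node-e: 0.0375 × 0.189 = 0.0070875
Total = 0.0497975.
Largest term belongs to node-d, so node-d is most probable.

node-d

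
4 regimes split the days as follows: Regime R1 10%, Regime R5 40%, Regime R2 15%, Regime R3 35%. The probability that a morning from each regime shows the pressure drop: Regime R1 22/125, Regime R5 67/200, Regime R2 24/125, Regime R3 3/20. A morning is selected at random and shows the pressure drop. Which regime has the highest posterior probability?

Regime R5

Prior × likelihood for each hypothesis:
  Regime R1: 0.1 × 0.176 = 0.0176
  Regime R5: 0.4 × 0.335 = 0.134
  Regime R2: 0.15 × 0.192 = 0.0288
  Regime R3: 0.35 × 0.15 = 0.0525
Normalizing constant = 0.2329.
Largest term belongs to Regime R5, so Regime R5 is most probable.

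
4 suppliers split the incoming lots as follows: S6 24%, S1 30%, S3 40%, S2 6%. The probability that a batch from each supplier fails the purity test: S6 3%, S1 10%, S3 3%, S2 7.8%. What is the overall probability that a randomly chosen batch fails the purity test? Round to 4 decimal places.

0.0539

Compute prior × likelihood for every hypothesis:
  S6: 0.24 × 0.03 = 0.0072
  S1: 0.3 × 0.1 = 0.03
  S3: 0.4 × 0.03 = 0.012
  S2: 0.06 × 0.078 = 0.00468
P(off-spec) = 0.0072 + 0.03 + 0.012 + 0.00468 = 0.05388 → 0.0539.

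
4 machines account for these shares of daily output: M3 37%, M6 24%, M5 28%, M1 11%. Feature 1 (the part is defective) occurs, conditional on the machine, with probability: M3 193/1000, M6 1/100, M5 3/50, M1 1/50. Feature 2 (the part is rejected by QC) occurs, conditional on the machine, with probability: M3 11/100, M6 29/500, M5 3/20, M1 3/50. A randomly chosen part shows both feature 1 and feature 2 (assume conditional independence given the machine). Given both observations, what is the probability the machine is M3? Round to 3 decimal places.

By Bayes' rule, posterior ∝ prior × likelihood:
  M3: 0.37 × 0.193 × 0.11 = 0.0078551
  M6: 0.24 × 0.01 × 0.058 = 0.0001392
  M5: 0.28 × 0.06 × 0.15 = 0.00252
  M1: 0.11 × 0.02 × 0.06 = 0.000132
Sum = 0.0106463.
P(M3 | evidence) = 0.0078551 / 0.0106463 ≈ 0.738.

0.738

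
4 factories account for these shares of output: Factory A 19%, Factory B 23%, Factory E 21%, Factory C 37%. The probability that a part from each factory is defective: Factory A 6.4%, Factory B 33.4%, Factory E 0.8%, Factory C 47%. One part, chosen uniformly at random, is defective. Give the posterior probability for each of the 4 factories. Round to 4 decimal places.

Factory A 0.0460, Factory B 0.2904, Factory E 0.0064, Factory C 0.6573

Prior × likelihood for each hypothesis:
  Factory A: 0.19 × 0.064 = 0.01216
  Factory B: 0.23 × 0.334 = 0.07682
  Factory E: 0.21 × 0.008 = 0.00168
  Factory C: 0.37 × 0.47 = 0.1739
Total = 0.26456.
P(Factory A | defective) = 0.01216/0.26456 ≈ 0.0460
P(Factory B | defective) = 0.07682/0.26456 ≈ 0.2904
P(Factory E | defective) = 0.00168/0.26456 ≈ 0.0064
P(Factory C | defective) = 0.1739/0.26456 ≈ 0.6573
(Check: 0.0460+0.2904+0.0064+0.6573 = 1.0001.)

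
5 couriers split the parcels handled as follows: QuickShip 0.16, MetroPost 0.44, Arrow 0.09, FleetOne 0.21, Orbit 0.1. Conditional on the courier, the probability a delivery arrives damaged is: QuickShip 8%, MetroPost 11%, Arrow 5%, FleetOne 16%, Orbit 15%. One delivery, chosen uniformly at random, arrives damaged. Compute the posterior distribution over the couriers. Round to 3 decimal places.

QuickShip 0.112, MetroPost 0.423, Arrow 0.039, FleetOne 0.294, Orbit 0.131

By Bayes' rule, posterior ∝ prior × likelihood:
  QuickShip: 0.16 × 0.08 = 0.0128
  MetroPost: 0.44 × 0.11 = 0.0484
  Arrow: 0.09 × 0.05 = 0.0045
  FleetOne: 0.21 × 0.16 = 0.0336
  Orbit: 0.1 × 0.15 = 0.015
Normalizing constant = 0.1143.
P(QuickShip | damaged) = 0.0128/0.1143 ≈ 0.112
P(MetroPost | damaged) = 0.0484/0.1143 ≈ 0.423
P(Arrow | damaged) = 0.0045/0.1143 ≈ 0.039
P(FleetOne | damaged) = 0.0336/0.1143 ≈ 0.294
P(Orbit | damaged) = 0.015/0.1143 ≈ 0.131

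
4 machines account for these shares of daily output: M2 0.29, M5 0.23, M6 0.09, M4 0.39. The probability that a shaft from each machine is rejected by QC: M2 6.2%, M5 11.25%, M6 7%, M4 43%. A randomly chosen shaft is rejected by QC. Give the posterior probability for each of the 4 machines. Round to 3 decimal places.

M2 0.083, M5 0.119, M6 0.029, M4 0.770

By Bayes' rule, posterior ∝ prior × likelihood:
  M2: 0.29 × 0.062 = 0.01798
  M5: 0.23 × 0.1125 = 0.025875
  M6: 0.09 × 0.07 = 0.0063
  M4: 0.39 × 0.43 = 0.1677
Total = 0.217855.
P(M2 | rejected) = 0.01798/0.217855 ≈ 0.083
P(M5 | rejected) = 0.025875/0.217855 ≈ 0.119
P(M6 | rejected) = 0.0063/0.217855 ≈ 0.029
P(M4 | rejected) = 0.1677/0.217855 ≈ 0.770
(Check: 0.083+0.119+0.029+0.770 = 1.001.)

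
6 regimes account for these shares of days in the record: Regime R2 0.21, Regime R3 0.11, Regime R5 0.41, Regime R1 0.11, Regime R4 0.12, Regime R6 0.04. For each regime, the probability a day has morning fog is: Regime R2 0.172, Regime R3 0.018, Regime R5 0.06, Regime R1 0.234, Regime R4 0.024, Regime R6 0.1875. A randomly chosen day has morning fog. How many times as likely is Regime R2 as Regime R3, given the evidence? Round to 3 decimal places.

Compute prior × likelihood for every hypothesis:
  Regime R2: 0.21 × 0.172 = 0.03612
  Regime R3: 0.11 × 0.018 = 0.00198
  Regime R5: 0.41 × 0.06 = 0.0246
  Regime R1: 0.11 × 0.234 = 0.02574
  Regime R4: 0.12 × 0.024 = 0.00288
  Regime R6: 0.04 × 0.1875 = 0.0075
Total = 0.09882.
The ratio is 0.03612 / 0.00198 (the normalizer cancels) = 18.242.

18.242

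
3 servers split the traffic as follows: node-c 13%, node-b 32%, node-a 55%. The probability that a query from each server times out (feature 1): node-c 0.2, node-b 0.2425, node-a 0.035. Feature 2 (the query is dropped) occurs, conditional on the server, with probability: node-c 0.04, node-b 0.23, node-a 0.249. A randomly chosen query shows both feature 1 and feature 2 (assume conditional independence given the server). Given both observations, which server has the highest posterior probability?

Unnormalized posteriors (prior × likelihood):
  node-c: 0.13 × 0.2 × 0.04 = 0.00104
  node-b: 0.32 × 0.2425 × 0.23 = 0.017848
  node-a: 0.55 × 0.035 × 0.249 = 0.00479325
Total = 0.02368125.
Largest term belongs to node-b, so node-b is most probable.

node-b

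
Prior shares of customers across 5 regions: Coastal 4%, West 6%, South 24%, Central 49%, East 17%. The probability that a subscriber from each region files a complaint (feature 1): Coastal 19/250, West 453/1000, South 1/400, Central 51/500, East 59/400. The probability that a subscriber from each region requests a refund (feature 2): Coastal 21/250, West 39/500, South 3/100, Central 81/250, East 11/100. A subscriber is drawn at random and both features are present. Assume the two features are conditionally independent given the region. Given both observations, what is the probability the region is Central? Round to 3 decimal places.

0.759

By Bayes' rule, posterior ∝ prior × likelihood:
  Coastal: 0.04 × 0.076 × 0.084 = 0.00025536
  West: 0.06 × 0.453 × 0.078 = 0.00212004
  South: 0.24 × 0.0025 × 0.03 = 0.000018
  Central: 0.49 × 0.102 × 0.324 = 0.01619352
  East: 0.17 × 0.1475 × 0.11 = 0.00275825
Normalizing constant = 0.02134517.
P(Central | evidence) = 0.01619352 / 0.02134517 ≈ 0.759.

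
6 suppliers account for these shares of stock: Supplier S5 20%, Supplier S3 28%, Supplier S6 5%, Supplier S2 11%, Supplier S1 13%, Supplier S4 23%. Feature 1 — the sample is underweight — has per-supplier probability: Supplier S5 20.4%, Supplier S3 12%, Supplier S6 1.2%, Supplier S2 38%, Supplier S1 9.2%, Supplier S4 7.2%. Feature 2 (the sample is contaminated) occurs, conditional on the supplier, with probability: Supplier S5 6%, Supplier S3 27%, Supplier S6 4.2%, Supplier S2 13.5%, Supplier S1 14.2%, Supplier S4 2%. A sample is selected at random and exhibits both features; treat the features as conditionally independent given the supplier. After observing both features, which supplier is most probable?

Prior × likelihood for each hypothesis:
  Supplier S5: 0.2 × 0.204 × 0.06 = 0.002448
  Supplier S3: 0.28 × 0.12 × 0.27 = 0.009072
  Supplier S6: 0.05 × 0.012 × 0.042 = 0.0000252
  Supplier S2: 0.11 × 0.38 × 0.135 = 0.005643
  Supplier S1: 0.13 × 0.092 × 0.142 = 0.00169832
  Supplier S4: 0.23 × 0.072 × 0.02 = 0.0003312
Total = 0.01921772.
Largest term belongs to Supplier S3, so Supplier S3 is most probable.

Supplier S3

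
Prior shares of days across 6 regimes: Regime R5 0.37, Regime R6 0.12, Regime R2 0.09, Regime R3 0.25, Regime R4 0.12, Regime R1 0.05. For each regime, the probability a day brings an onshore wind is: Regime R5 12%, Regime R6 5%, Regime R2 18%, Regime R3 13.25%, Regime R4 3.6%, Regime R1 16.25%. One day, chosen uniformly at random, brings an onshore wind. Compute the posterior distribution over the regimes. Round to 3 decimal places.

Regime R5 0.396, Regime R6 0.053, Regime R2 0.144, Regime R3 0.295, Regime R4 0.039, Regime R1 0.072

By Bayes' rule, posterior ∝ prior × likelihood:
  Regime R5: 0.37 × 0.12 = 0.0444
  Regime R6: 0.12 × 0.05 = 0.006
  Regime R2: 0.09 × 0.18 = 0.0162
  Regime R3: 0.25 × 0.1325 = 0.033125
  Regime R4: 0.12 × 0.036 = 0.00432
  Regime R1: 0.05 × 0.1625 = 0.008125
Total = 0.11217.
P(Regime R5 | onshore) = 0.0444/0.11217 ≈ 0.396
P(Regime R6 | onshore) = 0.006/0.11217 ≈ 0.053
P(Regime R2 | onshore) = 0.0162/0.11217 ≈ 0.144
P(Regime R3 | onshore) = 0.033125/0.11217 ≈ 0.295
P(Regime R4 | onshore) = 0.00432/0.11217 ≈ 0.039
P(Regime R1 | onshore) = 0.008125/0.11217 ≈ 0.072
(Check: 0.396+0.053+0.144+0.295+0.039+0.072 = 0.999.)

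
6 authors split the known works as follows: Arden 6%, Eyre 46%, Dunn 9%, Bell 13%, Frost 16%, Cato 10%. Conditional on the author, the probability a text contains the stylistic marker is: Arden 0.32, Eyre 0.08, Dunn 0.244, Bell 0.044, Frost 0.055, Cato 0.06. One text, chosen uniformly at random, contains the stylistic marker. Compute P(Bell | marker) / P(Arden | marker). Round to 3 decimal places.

0.298

By Bayes' rule, posterior ∝ prior × likelihood:
  Arden: 0.06 × 0.32 = 0.0192
  Eyre: 0.46 × 0.08 = 0.0368
  Dunn: 0.09 × 0.244 = 0.02196
  Bell: 0.13 × 0.044 = 0.00572
  Frost: 0.16 × 0.055 = 0.0088
  Cato: 0.1 × 0.06 = 0.006
Normalizing constant = 0.09848.
The ratio is 0.00572 / 0.0192 (the normalizer cancels) = 0.298.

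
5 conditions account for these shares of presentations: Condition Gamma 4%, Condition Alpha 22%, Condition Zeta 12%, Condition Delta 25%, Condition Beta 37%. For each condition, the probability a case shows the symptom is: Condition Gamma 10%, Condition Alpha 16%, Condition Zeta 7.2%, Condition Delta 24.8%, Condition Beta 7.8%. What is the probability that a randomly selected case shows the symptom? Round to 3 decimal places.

Prior × likelihood for each hypothesis:
  Condition Gamma: 0.04 × 0.1 = 0.004
  Condition Alpha: 0.22 × 0.16 = 0.0352
  Condition Zeta: 0.12 × 0.072 = 0.00864
  Condition Delta: 0.25 × 0.248 = 0.062
  Condition Beta: 0.37 × 0.078 = 0.02886
P(symptomatic) = 0.004 + 0.0352 + 0.00864 + 0.062 + 0.02886 = 0.1387 → 0.139.

0.139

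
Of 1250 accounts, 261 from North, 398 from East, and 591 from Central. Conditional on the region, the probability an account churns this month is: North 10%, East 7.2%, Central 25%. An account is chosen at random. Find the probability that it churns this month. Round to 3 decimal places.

0.162

Unnormalized posteriors (prior × likelihood):
  North: 0.2088 × 0.1 = 0.02088
  East: 0.3184 × 0.072 = 0.0229248
  Central: 0.4728 × 0.25 = 0.1182
P(churn) = 0.02088 + 0.0229248 + 0.1182 = 0.1620048 → 0.162.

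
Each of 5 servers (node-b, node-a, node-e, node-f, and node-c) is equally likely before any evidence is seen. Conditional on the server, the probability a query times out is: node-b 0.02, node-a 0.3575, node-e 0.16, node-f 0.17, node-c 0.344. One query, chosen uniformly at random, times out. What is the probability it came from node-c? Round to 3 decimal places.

0.327

Since the prior is uniform, the posterior is proportional to the likelihood:
  node-b: 0.02
  node-a: 0.3575
  node-e: 0.16
  node-f: 0.17
  node-c: 0.344
Total = 1.0515.
P(node-c | evidence) = 0.344 / 1.0515 ≈ 0.327.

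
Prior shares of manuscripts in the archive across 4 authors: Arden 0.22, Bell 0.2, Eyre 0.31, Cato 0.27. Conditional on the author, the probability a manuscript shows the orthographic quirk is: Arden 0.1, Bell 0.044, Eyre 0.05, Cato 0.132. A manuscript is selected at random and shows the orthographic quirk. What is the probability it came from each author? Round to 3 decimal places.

Arden 0.268, Bell 0.107, Eyre 0.189, Cato 0.435

Unnormalized posteriors (prior × likelihood):
  Arden: 0.22 × 0.1 = 0.022
  Bell: 0.2 × 0.044 = 0.0088
  Eyre: 0.31 × 0.05 = 0.0155
  Cato: 0.27 × 0.132 = 0.03564
Sum = 0.08194.
P(Arden | quirk) = 0.022/0.08194 ≈ 0.268
P(Bell | quirk) = 0.0088/0.08194 ≈ 0.107
P(Eyre | quirk) = 0.0155/0.08194 ≈ 0.189
P(Cato | quirk) = 0.03564/0.08194 ≈ 0.435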